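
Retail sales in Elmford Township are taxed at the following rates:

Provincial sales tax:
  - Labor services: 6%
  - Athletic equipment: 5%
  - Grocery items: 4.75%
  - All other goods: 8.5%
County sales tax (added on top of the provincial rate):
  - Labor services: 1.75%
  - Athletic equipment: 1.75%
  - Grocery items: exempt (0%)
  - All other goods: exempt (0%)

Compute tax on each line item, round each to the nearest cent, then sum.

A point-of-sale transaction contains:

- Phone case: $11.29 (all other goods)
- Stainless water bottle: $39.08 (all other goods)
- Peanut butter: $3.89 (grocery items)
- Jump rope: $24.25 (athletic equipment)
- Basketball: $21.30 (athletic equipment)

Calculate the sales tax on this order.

$7.54

Phone case $11.29: all other goods → 8.5% + 0% county = 8.5% → $0.96
Stainless water bottle $39.08: all other goods → 8.5% + 0% county = 8.5% → $3.32
Peanut butter $3.89: grocery items → 4.75% + 0% county = 4.75% → $0.18
Jump rope $24.25: athletic equipment → 5% + 1.75% county = 6.75% → $1.64
Basketball $21.30: athletic equipment → 5% + 1.75% county = 6.75% → $1.44
Total tax = $0.96 + $3.32 + $0.18 + $1.64 + $1.44 = $7.54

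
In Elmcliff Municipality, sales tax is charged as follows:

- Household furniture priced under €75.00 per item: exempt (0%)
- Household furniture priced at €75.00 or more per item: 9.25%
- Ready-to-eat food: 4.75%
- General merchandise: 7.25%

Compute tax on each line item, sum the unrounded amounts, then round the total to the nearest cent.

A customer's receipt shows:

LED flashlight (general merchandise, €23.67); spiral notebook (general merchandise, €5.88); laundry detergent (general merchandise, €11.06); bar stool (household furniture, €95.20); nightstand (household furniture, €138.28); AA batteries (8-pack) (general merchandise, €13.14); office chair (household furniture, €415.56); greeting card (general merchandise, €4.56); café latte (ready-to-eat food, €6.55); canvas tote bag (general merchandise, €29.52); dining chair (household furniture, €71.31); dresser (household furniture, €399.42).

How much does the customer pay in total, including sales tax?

LED flashlight €23.67: general merchandise → 7.25% → €1.716075
Spiral notebook €5.88: general merchandise → 7.25% → €0.4263
Laundry detergent €11.06: general merchandise → 7.25% → €0.80185
Bar stool €95.20: household furniture, €75.00 or more → 9.25% → €8.806
Nightstand €138.28: household furniture, €75.00 or more → 9.25% → €12.7909
AA batteries (8-pack) €13.14: general merchandise → 7.25% → €0.95265
Office chair €415.56: household furniture, €75.00 or more → 9.25% → €38.4393
Greeting card €4.56: general merchandise → 7.25% → €0.3306
Café latte €6.55: ready-to-eat food → 4.75% → €0.311125
Canvas tote bag €29.52: general merchandise → 7.25% → €2.1402
Dining chair €71.31: household furniture, under €75.00 → 0% → €0.00
Dresser €399.42: household furniture, €75.00 or more → 9.25% → €36.94635
Subtotal = €1214.15; unrounded tax = €103.66135 → €103.66; total due = €1317.81

€1317.81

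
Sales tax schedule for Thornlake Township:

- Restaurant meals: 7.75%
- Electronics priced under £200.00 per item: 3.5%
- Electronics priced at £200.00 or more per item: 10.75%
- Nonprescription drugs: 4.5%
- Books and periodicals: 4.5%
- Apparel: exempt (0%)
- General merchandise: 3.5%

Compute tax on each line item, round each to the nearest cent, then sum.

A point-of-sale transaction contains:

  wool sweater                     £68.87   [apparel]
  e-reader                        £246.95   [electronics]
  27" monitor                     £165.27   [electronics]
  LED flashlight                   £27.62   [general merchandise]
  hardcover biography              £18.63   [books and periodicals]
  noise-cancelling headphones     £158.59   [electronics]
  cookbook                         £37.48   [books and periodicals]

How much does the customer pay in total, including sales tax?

£764.79

Wool sweater £68.87: apparel → 0% → £0.00
E-reader £246.95: electronics, £200.00 or more → 10.75% → £26.55
27" monitor £165.27: electronics, under £200.00 → 3.5% → £5.78
LED flashlight £27.62: general merchandise → 3.5% → £0.97
Hardcover biography £18.63: books and periodicals → 4.5% → £0.84
Noise-cancelling headphones £158.59: electronics, under £200.00 → 3.5% → £5.55
Cookbook £37.48: books and periodicals → 4.5% → £1.69
Subtotal = £723.41; tax = £41.38; total due = £764.79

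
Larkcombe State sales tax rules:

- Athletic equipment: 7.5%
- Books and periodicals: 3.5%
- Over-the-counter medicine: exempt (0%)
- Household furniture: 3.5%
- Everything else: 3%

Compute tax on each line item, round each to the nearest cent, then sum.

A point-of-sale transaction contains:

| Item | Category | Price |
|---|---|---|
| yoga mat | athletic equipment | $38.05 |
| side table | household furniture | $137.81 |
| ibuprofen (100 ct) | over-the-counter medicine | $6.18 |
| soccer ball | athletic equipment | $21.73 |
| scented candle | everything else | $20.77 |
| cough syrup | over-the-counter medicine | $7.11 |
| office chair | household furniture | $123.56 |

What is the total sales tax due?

$14.24

Yoga mat $38.05: athletic equipment → 7.5% → $2.85
Side table $137.81: household furniture → 3.5% → $4.82
Ibuprofen (100 ct) $6.18: over-the-counter medicine → 0% → $0.00
Soccer ball $21.73: athletic equipment → 7.5% → $1.63
Scented candle $20.77: everything else → 3% → $0.62
Cough syrup $7.11: over-the-counter medicine → 0% → $0.00
Office chair $123.56: household furniture → 3.5% → $4.32
Total tax = $2.85 + $4.82 + $1.63 + $0.62 + $4.32 = $14.24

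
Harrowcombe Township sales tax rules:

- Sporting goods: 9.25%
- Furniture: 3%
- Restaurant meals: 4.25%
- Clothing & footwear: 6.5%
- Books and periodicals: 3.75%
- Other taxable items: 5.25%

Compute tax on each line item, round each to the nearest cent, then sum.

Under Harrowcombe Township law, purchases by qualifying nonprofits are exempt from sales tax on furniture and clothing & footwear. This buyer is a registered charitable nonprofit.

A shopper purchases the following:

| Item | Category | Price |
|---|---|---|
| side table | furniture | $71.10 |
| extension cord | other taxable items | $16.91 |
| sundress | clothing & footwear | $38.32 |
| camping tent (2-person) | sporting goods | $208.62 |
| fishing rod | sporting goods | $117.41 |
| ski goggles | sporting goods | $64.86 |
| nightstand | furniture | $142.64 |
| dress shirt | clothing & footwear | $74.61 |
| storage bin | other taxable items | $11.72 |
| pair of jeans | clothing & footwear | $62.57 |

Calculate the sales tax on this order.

$37.67

Side table $71.10: furniture, buyer-exempt → 0% → $0.00
Extension cord $16.91: other taxable items → 5.25% → $0.89
Sundress $38.32: clothing & footwear, buyer-exempt → 0% → $0.00
Camping tent (2-person) $208.62: sporting goods → 9.25% → $19.30
Fishing rod $117.41: sporting goods → 9.25% → $10.86
Ski goggles $64.86: sporting goods → 9.25% → $6.00
Nightstand $142.64: furniture, buyer-exempt → 0% → $0.00
Dress shirt $74.61: clothing & footwear, buyer-exempt → 0% → $0.00
Storage bin $11.72: other taxable items → 5.25% → $0.62
Pair of jeans $62.57: clothing & footwear, buyer-exempt → 0% → $0.00
Total tax = $0.89 + $19.30 + $10.86 + $6.00 + $0.62 = $37.67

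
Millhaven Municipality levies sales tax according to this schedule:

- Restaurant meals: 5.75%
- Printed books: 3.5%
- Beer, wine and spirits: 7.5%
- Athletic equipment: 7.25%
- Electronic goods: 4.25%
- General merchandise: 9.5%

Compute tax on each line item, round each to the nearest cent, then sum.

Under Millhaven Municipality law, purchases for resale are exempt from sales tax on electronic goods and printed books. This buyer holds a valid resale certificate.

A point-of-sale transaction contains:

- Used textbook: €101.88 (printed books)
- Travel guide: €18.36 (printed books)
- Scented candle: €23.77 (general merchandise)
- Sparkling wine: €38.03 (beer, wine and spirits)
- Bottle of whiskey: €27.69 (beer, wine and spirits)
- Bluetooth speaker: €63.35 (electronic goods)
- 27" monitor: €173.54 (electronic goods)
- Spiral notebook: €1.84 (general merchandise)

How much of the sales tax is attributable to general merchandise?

€2.43

Scented candle €23.77: general merchandise → 9.5% → €2.26
Spiral notebook €1.84: general merchandise → 9.5% → €0.17
Tax on general merchandise = €2.26 + €0.17 = €2.43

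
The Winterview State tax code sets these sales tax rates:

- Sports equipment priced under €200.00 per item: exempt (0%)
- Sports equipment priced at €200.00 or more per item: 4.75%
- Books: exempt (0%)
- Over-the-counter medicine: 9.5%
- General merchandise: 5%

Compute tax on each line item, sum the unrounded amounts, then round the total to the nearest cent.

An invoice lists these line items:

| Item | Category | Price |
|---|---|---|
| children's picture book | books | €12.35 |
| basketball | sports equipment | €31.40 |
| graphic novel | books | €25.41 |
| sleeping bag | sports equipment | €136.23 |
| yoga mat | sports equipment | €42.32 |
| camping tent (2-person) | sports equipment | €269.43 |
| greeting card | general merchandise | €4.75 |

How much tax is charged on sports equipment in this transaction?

Basketball €31.40: sports equipment, under €200.00 → 0% → €0.00
Sleeping bag €136.23: sports equipment, under €200.00 → 0% → €0.00
Yoga mat €42.32: sports equipment, under €200.00 → 0% → €0.00
Camping tent (2-person) €269.43: sports equipment, €200.00 or more → 4.75% → €12.797925
Tax on sports equipment: unrounded sum = €12.797925 → €12.80

€12.80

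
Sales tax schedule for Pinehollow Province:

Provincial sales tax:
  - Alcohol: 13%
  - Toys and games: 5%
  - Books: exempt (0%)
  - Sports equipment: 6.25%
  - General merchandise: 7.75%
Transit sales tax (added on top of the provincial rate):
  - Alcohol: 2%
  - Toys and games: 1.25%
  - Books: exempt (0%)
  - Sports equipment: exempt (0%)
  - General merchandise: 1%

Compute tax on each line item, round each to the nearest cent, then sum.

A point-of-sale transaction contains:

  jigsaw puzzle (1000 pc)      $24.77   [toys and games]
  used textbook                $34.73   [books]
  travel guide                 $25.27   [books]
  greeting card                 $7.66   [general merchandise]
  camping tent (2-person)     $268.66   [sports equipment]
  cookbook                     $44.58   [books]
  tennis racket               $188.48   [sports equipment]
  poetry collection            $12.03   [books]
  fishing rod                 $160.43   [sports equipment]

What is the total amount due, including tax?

$807.43

Jigsaw puzzle (1000 pc) $24.77: toys and games → 5% + 1.25% transit = 6.25% → $1.55
Used textbook $34.73: books → 0% + 0% transit = 0% → $0.00
Travel guide $25.27: books → 0% + 0% transit = 0% → $0.00
Greeting card $7.66: general merchandise → 7.75% + 1% transit = 8.75% → $0.67
Camping tent (2-person) $268.66: sports equipment → 6.25% + 0% transit = 6.25% → $16.79
Cookbook $44.58: books → 0% + 0% transit = 0% → $0.00
Tennis racket $188.48: sports equipment → 6.25% + 0% transit = 6.25% → $11.78
Poetry collection $12.03: books → 0% + 0% transit = 0% → $0.00
Fishing rod $160.43: sports equipment → 6.25% + 0% transit = 6.25% → $10.03
Subtotal = $766.61; tax = $40.82; total due = $807.43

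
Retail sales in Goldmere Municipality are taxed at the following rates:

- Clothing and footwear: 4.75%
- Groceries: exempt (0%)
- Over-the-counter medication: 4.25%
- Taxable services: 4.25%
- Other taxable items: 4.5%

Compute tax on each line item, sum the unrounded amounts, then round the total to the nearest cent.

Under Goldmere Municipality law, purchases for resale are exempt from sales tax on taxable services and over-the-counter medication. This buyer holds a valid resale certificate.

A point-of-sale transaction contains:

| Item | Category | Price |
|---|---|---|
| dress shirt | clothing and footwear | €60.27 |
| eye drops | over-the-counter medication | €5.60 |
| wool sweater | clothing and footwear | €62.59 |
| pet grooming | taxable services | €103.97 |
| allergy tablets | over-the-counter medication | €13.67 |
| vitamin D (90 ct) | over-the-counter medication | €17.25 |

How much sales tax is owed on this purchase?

Dress shirt €60.27: clothing and footwear → 4.75% → €2.862825
Eye drops €5.60: over-the-counter medication, buyer-exempt → 0% → €0.00
Wool sweater €62.59: clothing and footwear → 4.75% → €2.973025
Pet grooming €103.97: taxable services, buyer-exempt → 0% → €0.00
Allergy tablets €13.67: over-the-counter medication, buyer-exempt → 0% → €0.00
Vitamin D (90 ct) €17.25: over-the-counter medication, buyer-exempt → 0% → €0.00
Unrounded tax sum = €5.83585 → €5.84

€5.84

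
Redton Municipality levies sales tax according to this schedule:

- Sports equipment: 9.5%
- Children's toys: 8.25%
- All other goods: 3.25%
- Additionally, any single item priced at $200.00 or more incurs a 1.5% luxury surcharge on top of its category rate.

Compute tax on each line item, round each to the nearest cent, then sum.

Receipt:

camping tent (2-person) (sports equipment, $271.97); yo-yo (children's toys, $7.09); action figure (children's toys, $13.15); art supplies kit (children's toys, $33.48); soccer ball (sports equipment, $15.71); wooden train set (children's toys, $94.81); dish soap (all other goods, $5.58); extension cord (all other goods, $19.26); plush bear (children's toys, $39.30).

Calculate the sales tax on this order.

Camping tent (2-person) $271.97: sports equipment → 9.5% + 1.5% surcharge = 11% → $29.92
Yo-yo $7.09: children's toys → 8.25% → $0.58
Action figure $13.15: children's toys → 8.25% → $1.08
Art supplies kit $33.48: children's toys → 8.25% → $2.76
Soccer ball $15.71: sports equipment → 9.5% → $1.49
Wooden train set $94.81: children's toys → 8.25% → $7.82
Dish soap $5.58: all other goods → 3.25% → $0.18
Extension cord $19.26: all other goods → 3.25% → $0.63
Plush bear $39.30: children's toys → 8.25% → $3.24
Total tax = $29.92 + $0.58 + $1.08 + $2.76 + $1.49 + $7.82 + $0.18 + $0.63 + $3.24 = $47.70

$47.70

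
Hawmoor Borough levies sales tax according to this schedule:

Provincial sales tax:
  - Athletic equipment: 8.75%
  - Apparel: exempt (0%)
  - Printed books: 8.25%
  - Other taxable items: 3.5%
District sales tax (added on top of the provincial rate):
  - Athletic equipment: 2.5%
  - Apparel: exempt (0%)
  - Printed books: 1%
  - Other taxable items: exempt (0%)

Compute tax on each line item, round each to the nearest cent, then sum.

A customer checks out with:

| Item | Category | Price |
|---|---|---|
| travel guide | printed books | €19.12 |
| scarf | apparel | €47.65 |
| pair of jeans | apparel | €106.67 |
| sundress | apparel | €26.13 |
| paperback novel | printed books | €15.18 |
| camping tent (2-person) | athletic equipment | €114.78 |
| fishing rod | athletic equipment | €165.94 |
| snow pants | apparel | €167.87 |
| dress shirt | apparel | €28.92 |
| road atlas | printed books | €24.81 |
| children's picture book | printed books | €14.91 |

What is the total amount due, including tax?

€770.40

Travel guide €19.12: printed books → 8.25% + 1% district = 9.25% → €1.77
Scarf €47.65: apparel → 0% + 0% district = 0% → €0.00
Pair of jeans €106.67: apparel → 0% + 0% district = 0% → €0.00
Sundress €26.13: apparel → 0% + 0% district = 0% → €0.00
Paperback novel €15.18: printed books → 8.25% + 1% district = 9.25% → €1.40
Camping tent (2-person) €114.78: athletic equipment → 8.75% + 2.5% district = 11.25% → €12.91
Fishing rod €165.94: athletic equipment → 8.75% + 2.5% district = 11.25% → €18.67
Snow pants €167.87: apparel → 0% + 0% district = 0% → €0.00
Dress shirt €28.92: apparel → 0% + 0% district = 0% → €0.00
Road atlas €24.81: printed books → 8.25% + 1% district = 9.25% → €2.29
Children's picture book €14.91: printed books → 8.25% + 1% district = 9.25% → €1.38
Subtotal = €731.98; tax = €38.42; total due = €770.40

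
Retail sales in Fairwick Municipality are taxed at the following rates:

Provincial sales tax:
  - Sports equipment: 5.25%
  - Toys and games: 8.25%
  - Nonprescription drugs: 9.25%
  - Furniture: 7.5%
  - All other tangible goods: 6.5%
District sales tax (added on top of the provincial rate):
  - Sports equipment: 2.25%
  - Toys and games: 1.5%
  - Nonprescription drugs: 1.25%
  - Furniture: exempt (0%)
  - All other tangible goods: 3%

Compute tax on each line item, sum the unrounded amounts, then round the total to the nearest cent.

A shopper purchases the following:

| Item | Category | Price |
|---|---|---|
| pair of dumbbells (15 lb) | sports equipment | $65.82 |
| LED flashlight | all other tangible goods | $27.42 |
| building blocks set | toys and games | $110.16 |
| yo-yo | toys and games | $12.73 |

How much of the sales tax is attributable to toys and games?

$11.98

Building blocks set $110.16: toys and games → 8.25% + 1.5% district = 9.75% → $10.7406
Yo-yo $12.73: toys and games → 8.25% + 1.5% district = 9.75% → $1.241175
Tax on toys and games: unrounded sum = $11.981775 → $11.98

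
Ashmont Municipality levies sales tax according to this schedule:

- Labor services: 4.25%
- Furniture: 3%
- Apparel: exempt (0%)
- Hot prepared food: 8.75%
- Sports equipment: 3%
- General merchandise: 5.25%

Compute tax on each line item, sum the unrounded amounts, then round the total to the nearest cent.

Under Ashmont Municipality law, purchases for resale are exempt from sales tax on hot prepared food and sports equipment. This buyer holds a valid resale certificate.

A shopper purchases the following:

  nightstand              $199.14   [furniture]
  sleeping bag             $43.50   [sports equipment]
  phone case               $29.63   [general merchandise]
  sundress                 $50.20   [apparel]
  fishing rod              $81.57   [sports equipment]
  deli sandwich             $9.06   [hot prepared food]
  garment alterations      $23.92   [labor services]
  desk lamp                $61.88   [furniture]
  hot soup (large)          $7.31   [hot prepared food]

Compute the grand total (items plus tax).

$516.61

Nightstand $199.14: furniture → 3% → $5.9742
Sleeping bag $43.50: sports equipment, buyer-exempt → 0% → $0.00
Phone case $29.63: general merchandise → 5.25% → $1.555575
Sundress $50.20: apparel → 0% → $0.00
Fishing rod $81.57: sports equipment, buyer-exempt → 0% → $0.00
Deli sandwich $9.06: hot prepared food, buyer-exempt → 0% → $0.00
Garment alterations $23.92: labor services → 4.25% → $1.0166
Desk lamp $61.88: furniture → 3% → $1.8564
Hot soup (large) $7.31: hot prepared food, buyer-exempt → 0% → $0.00
Subtotal = $506.21; unrounded tax = $10.402775 → $10.40; total due = $516.61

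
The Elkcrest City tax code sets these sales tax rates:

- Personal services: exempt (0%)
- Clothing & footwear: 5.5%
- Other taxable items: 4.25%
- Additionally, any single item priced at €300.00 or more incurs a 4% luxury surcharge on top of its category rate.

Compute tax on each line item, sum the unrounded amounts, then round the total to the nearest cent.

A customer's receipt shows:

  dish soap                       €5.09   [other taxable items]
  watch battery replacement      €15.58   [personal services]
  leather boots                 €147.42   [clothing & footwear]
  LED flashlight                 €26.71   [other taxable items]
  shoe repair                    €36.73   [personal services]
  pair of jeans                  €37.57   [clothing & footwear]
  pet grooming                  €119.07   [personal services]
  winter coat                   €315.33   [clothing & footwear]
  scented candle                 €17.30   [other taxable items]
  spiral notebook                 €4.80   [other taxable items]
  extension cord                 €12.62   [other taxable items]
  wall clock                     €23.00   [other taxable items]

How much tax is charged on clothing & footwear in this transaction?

€40.13

Leather boots €147.42: clothing & footwear → 5.5% → €8.1081
Pair of jeans €37.57: clothing & footwear → 5.5% → €2.06635
Winter coat €315.33: clothing & footwear → 5.5% + 4% surcharge = 9.5% → €29.95635
Tax on clothing & footwear: unrounded sum = €40.1308 → €40.13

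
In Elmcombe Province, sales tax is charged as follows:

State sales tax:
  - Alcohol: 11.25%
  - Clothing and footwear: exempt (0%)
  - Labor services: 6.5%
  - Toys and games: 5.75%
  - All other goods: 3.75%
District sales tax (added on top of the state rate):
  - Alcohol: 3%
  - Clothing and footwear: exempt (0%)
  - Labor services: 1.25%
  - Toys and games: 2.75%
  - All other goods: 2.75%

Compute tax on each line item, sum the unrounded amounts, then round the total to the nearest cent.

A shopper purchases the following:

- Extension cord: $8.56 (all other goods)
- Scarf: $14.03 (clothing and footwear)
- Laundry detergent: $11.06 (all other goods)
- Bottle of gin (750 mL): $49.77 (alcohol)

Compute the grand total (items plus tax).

Extension cord $8.56: all other goods → 3.75% + 2.75% district = 6.5% → $0.5564
Scarf $14.03: clothing and footwear → 0% + 0% district = 0% → $0.00
Laundry detergent $11.06: all other goods → 3.75% + 2.75% district = 6.5% → $0.7189
Bottle of gin (750 mL) $49.77: alcohol → 11.25% + 3% district = 14.25% → $7.092225
Subtotal = $83.42; unrounded tax = $8.367525 → $8.37; total due = $91.79

$91.79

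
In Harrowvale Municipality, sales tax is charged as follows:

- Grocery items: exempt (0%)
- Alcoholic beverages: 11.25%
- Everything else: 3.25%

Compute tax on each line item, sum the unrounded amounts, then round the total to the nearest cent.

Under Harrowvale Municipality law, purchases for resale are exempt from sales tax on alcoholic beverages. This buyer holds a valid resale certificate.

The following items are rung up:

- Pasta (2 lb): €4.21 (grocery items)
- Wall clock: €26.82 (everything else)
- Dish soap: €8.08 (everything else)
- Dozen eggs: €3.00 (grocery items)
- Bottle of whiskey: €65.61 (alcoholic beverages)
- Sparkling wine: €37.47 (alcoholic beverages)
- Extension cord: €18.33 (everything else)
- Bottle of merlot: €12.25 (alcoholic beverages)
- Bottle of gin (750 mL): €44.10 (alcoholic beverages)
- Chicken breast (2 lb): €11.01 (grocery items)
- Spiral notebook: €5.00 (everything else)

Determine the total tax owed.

Pasta (2 lb) €4.21: grocery items → 0% → €0.00
Wall clock €26.82: everything else → 3.25% → €0.87165
Dish soap €8.08: everything else → 3.25% → €0.2626
Dozen eggs €3.00: grocery items → 0% → €0.00
Bottle of whiskey €65.61: alcoholic beverages, buyer-exempt → 0% → €0.00
Sparkling wine €37.47: alcoholic beverages, buyer-exempt → 0% → €0.00
Extension cord €18.33: everything else → 3.25% → €0.595725
Bottle of merlot €12.25: alcoholic beverages, buyer-exempt → 0% → €0.00
Bottle of gin (750 mL) €44.10: alcoholic beverages, buyer-exempt → 0% → €0.00
Chicken breast (2 lb) €11.01: grocery items → 0% → €0.00
Spiral notebook €5.00: everything else → 3.25% → €0.1625
Unrounded tax sum = €1.892475 → €1.89

€1.89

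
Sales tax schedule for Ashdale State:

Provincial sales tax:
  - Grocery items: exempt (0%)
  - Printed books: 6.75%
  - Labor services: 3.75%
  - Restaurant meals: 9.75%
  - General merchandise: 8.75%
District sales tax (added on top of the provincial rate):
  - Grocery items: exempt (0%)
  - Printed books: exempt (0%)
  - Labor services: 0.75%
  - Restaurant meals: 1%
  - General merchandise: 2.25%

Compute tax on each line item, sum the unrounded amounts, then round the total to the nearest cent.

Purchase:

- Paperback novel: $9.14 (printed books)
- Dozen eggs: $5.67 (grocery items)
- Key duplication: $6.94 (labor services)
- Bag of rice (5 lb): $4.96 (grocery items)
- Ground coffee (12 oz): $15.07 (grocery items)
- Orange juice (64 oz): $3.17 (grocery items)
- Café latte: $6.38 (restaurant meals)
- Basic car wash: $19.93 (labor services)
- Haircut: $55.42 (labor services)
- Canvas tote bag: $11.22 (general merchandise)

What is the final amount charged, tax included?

Paperback novel $9.14: printed books → 6.75% + 0% district = 6.75% → $0.61695
Dozen eggs $5.67: grocery items → 0% + 0% district = 0% → $0.00
Key duplication $6.94: labor services → 3.75% + 0.75% district = 4.5% → $0.3123
Bag of rice (5 lb) $4.96: grocery items → 0% + 0% district = 0% → $0.00
Ground coffee (12 oz) $15.07: grocery items → 0% + 0% district = 0% → $0.00
Orange juice (64 oz) $3.17: grocery items → 0% + 0% district = 0% → $0.00
Café latte $6.38: restaurant meals → 9.75% + 1% district = 10.75% → $0.68585
Basic car wash $19.93: labor services → 3.75% + 0.75% district = 4.5% → $0.89685
Haircut $55.42: labor services → 3.75% + 0.75% district = 4.5% → $2.4939
Canvas tote bag $11.22: general merchandise → 8.75% + 2.25% district = 11% → $1.2342
Subtotal = $137.90; unrounded tax = $6.24005 → $6.24; total due = $144.14

$144.14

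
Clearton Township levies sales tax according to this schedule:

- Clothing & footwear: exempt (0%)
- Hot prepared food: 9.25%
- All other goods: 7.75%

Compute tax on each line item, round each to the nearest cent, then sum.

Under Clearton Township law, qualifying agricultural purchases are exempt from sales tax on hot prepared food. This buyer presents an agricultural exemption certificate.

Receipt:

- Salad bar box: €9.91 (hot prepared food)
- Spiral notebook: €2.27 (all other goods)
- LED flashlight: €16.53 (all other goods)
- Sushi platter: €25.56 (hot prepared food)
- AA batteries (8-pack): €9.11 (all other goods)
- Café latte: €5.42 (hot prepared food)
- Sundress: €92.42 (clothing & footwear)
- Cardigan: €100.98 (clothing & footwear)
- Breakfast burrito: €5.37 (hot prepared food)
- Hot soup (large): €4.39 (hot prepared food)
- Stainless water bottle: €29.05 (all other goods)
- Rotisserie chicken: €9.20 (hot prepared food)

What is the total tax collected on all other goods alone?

Spiral notebook €2.27: all other goods → 7.75% → €0.18
LED flashlight €16.53: all other goods → 7.75% → €1.28
AA batteries (8-pack) €9.11: all other goods → 7.75% → €0.71
Stainless water bottle €29.05: all other goods → 7.75% → €2.25
Tax on all other goods = €0.18 + €1.28 + €0.71 + €2.25 = €4.42

€4.42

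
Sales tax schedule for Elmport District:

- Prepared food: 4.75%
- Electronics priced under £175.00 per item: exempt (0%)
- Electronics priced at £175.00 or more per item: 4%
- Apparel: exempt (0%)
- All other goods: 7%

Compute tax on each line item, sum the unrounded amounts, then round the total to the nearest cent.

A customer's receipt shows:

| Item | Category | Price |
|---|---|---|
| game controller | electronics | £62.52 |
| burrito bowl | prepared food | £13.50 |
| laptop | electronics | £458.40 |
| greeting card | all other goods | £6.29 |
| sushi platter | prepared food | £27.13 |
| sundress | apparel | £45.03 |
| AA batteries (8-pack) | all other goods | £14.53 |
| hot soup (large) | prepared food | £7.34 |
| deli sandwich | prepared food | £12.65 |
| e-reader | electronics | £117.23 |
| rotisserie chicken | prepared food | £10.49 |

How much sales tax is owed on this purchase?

£23.17

Game controller £62.52: electronics, under £175.00 → 0% → £0.00
Burrito bowl £13.50: prepared food → 4.75% → £0.64125
Laptop £458.40: electronics, £175.00 or more → 4% → £18.336
Greeting card £6.29: all other goods → 7% → £0.4403
Sushi platter £27.13: prepared food → 4.75% → £1.288675
Sundress £45.03: apparel → 0% → £0.00
AA batteries (8-pack) £14.53: all other goods → 7% → £1.0171
Hot soup (large) £7.34: prepared food → 4.75% → £0.34865
Deli sandwich £12.65: prepared food → 4.75% → £0.600875
E-reader £117.23: electronics, under £175.00 → 0% → £0.00
Rotisserie chicken £10.49: prepared food → 4.75% → £0.498275
Unrounded tax sum = £23.171125 → £23.17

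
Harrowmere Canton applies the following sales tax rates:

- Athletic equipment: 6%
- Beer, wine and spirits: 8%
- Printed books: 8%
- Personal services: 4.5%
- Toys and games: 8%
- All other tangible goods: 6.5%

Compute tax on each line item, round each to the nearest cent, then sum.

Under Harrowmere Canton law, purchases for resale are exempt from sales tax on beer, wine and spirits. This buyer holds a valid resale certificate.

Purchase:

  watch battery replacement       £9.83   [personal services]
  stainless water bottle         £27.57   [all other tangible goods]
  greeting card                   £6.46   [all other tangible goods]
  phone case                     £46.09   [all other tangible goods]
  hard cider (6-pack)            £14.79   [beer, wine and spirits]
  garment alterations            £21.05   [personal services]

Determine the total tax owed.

£6.60

Watch battery replacement £9.83: personal services → 4.5% → £0.44
Stainless water bottle £27.57: all other tangible goods → 6.5% → £1.79
Greeting card £6.46: all other tangible goods → 6.5% → £0.42
Phone case £46.09: all other tangible goods → 6.5% → £3.00
Hard cider (6-pack) £14.79: beer, wine and spirits, buyer-exempt → 0% → £0.00
Garment alterations £21.05: personal services → 4.5% → £0.95
Total tax = £0.44 + £1.79 + £0.42 + £3.00 + £0.95 = £6.60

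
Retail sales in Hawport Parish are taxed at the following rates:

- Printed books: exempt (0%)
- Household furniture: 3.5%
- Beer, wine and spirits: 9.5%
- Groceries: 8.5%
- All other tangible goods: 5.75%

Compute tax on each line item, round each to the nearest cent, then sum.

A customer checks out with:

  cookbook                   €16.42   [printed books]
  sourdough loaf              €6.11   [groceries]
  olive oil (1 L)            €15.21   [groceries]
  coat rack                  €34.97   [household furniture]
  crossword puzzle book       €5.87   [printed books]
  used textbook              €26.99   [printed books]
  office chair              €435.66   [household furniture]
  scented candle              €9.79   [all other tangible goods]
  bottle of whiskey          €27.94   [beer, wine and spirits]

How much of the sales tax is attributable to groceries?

€1.81

Sourdough loaf €6.11: groceries → 8.5% → €0.52
Olive oil (1 L) €15.21: groceries → 8.5% → €1.29
Tax on groceries = €0.52 + €1.29 = €1.81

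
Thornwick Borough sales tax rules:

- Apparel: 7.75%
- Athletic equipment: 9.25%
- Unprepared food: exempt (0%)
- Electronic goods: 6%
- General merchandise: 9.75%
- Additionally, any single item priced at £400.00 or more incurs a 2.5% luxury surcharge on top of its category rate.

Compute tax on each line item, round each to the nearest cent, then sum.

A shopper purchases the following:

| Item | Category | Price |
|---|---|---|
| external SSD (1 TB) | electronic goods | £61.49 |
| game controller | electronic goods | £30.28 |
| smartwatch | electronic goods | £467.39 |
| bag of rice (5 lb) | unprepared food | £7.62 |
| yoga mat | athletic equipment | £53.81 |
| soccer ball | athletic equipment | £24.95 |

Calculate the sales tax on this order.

External SSD (1 TB) £61.49: electronic goods → 6% → £3.69
Game controller £30.28: electronic goods → 6% → £1.82
Smartwatch £467.39: electronic goods → 6% + 2.5% surcharge = 8.5% → £39.73
Bag of rice (5 lb) £7.62: unprepared food → 0% → £0.00
Yoga mat £53.81: athletic equipment → 9.25% → £4.98
Soccer ball £24.95: athletic equipment → 9.25% → £2.31
Total tax = £3.69 + £1.82 + £39.73 + £4.98 + £2.31 = £52.53

£52.53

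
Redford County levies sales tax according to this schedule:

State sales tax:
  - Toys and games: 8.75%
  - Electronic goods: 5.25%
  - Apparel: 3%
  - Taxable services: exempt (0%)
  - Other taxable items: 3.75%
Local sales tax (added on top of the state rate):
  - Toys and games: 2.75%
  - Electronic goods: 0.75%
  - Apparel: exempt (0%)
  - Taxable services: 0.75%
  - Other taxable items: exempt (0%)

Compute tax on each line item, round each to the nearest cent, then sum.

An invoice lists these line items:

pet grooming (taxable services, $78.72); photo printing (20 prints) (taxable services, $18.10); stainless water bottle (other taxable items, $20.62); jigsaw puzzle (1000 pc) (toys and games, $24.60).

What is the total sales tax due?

Pet grooming $78.72: taxable services → 0% + 0.75% local = 0.75% → $0.59
Photo printing (20 prints) $18.10: taxable services → 0% + 0.75% local = 0.75% → $0.14
Stainless water bottle $20.62: other taxable items → 3.75% + 0% local = 3.75% → $0.77
Jigsaw puzzle (1000 pc) $24.60: toys and games → 8.75% + 2.75% local = 11.5% → $2.83
Total tax = $0.59 + $0.14 + $0.77 + $2.83 = $4.33

$4.33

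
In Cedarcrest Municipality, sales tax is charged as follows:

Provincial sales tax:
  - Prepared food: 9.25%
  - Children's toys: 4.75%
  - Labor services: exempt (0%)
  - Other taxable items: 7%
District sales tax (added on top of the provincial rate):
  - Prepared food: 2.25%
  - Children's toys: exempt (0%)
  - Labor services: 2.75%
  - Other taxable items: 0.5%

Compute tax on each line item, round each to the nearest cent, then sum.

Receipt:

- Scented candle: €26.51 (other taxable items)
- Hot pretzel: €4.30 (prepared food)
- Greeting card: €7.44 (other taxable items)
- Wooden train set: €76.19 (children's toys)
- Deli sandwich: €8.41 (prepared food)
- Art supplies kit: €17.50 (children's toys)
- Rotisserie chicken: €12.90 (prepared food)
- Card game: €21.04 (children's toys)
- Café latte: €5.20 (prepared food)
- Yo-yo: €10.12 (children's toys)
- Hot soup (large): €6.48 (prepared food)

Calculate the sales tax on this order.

Scented candle €26.51: other taxable items → 7% + 0.5% district = 7.5% → €1.99
Hot pretzel €4.30: prepared food → 9.25% + 2.25% district = 11.5% → €0.49
Greeting card €7.44: other taxable items → 7% + 0.5% district = 7.5% → €0.56
Wooden train set €76.19: children's toys → 4.75% + 0% district = 4.75% → €3.62
Deli sandwich €8.41: prepared food → 9.25% + 2.25% district = 11.5% → €0.97
Art supplies kit €17.50: children's toys → 4.75% + 0% district = 4.75% → €0.83
Rotisserie chicken €12.90: prepared food → 9.25% + 2.25% district = 11.5% → €1.48
Card game €21.04: children's toys → 4.75% + 0% district = 4.75% → €1.00
Café latte €5.20: prepared food → 9.25% + 2.25% district = 11.5% → €0.60
Yo-yo €10.12: children's toys → 4.75% + 0% district = 4.75% → €0.48
Hot soup (large) €6.48: prepared food → 9.25% + 2.25% district = 11.5% → €0.75
Total tax = €1.99 + €0.49 + €0.56 + €3.62 + €0.97 + €0.83 + €1.48 + €1.00 + €0.60 + €0.48 + €0.75 = €12.77

€12.77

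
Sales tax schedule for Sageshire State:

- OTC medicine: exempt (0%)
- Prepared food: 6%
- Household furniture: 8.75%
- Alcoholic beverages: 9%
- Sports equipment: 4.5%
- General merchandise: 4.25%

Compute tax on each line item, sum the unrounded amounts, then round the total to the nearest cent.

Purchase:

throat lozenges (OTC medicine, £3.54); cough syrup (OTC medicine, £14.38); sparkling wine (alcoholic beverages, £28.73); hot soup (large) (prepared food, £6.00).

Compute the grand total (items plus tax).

Throat lozenges £3.54: OTC medicine → 0% → £0.00
Cough syrup £14.38: OTC medicine → 0% → £0.00
Sparkling wine £28.73: alcoholic beverages → 9% → £2.5857
Hot soup (large) £6.00: prepared food → 6% → £0.36
Subtotal = £52.65; unrounded tax = £2.9457 → £2.95; total due = £55.60

£55.60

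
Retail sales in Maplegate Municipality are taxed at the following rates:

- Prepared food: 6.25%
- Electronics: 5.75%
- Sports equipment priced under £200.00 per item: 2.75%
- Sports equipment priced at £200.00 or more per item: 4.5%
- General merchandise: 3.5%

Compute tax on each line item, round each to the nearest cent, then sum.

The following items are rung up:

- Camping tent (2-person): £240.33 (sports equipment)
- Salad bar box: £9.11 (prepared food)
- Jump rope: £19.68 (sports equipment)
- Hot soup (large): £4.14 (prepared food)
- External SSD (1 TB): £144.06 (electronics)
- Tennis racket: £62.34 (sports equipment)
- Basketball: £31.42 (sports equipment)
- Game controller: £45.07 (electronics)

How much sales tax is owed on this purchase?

Camping tent (2-person) £240.33: sports equipment, £200.00 or more → 4.5% → £10.81
Salad bar box £9.11: prepared food → 6.25% → £0.57
Jump rope £19.68: sports equipment, under £200.00 → 2.75% → £0.54
Hot soup (large) £4.14: prepared food → 6.25% → £0.26
External SSD (1 TB) £144.06: electronics → 5.75% → £8.28
Tennis racket £62.34: sports equipment, under £200.00 → 2.75% → £1.71
Basketball £31.42: sports equipment, under £200.00 → 2.75% → £0.86
Game controller £45.07: electronics → 5.75% → £2.59
Total tax = £10.81 + £0.57 + £0.54 + £0.26 + £8.28 + £1.71 + £0.86 + £2.59 = £25.62

£25.62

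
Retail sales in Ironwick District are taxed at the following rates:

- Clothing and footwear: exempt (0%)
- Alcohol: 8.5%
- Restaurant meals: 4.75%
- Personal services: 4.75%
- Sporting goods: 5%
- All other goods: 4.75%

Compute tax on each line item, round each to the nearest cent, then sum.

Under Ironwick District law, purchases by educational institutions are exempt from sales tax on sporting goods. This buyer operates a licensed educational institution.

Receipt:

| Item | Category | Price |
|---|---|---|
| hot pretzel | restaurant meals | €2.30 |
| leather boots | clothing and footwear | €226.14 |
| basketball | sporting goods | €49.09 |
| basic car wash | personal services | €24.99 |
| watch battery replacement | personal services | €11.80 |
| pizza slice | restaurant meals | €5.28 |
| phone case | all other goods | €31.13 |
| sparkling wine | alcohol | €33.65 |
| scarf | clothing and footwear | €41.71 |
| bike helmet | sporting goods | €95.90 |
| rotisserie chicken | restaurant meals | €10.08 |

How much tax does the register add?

€6.93

Hot pretzel €2.30: restaurant meals → 4.75% → €0.11
Leather boots €226.14: clothing and footwear → 0% → €0.00
Basketball €49.09: sporting goods, buyer-exempt → 0% → €0.00
Basic car wash €24.99: personal services → 4.75% → €1.19
Watch battery replacement €11.80: personal services → 4.75% → €0.56
Pizza slice €5.28: restaurant meals → 4.75% → €0.25
Phone case €31.13: all other goods → 4.75% → €1.48
Sparkling wine €33.65: alcohol → 8.5% → €2.86
Scarf €41.71: clothing and footwear → 0% → €0.00
Bike helmet €95.90: sporting goods, buyer-exempt → 0% → €0.00
Rotisserie chicken €10.08: restaurant meals → 4.75% → €0.48
Total tax = €0.11 + €1.19 + €0.56 + €0.25 + €1.48 + €2.86 + €0.48 = €6.93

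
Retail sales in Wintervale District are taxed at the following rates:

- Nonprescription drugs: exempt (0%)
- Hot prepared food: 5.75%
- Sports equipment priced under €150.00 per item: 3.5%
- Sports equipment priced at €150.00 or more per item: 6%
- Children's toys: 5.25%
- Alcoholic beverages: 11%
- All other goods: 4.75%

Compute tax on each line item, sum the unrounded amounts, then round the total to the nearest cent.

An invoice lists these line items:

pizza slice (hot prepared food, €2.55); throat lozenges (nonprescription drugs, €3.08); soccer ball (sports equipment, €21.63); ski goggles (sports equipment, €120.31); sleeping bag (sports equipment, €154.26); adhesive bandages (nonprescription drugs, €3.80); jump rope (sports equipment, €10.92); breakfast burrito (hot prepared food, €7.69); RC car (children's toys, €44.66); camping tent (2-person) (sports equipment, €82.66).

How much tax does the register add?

€20.43

Pizza slice €2.55: hot prepared food → 5.75% → €0.146625
Throat lozenges €3.08: nonprescription drugs → 0% → €0.00
Soccer ball €21.63: sports equipment, under €150.00 → 3.5% → €0.75705
Ski goggles €120.31: sports equipment, under €150.00 → 3.5% → €4.21085
Sleeping bag €154.26: sports equipment, €150.00 or more → 6% → €9.2556
Adhesive bandages €3.80: nonprescription drugs → 0% → €0.00
Jump rope €10.92: sports equipment, under €150.00 → 3.5% → €0.3822
Breakfast burrito €7.69: hot prepared food → 5.75% → €0.442175
RC car €44.66: children's toys → 5.25% → €2.34465
Camping tent (2-person) €82.66: sports equipment, under €150.00 → 3.5% → €2.8931
Unrounded tax sum = €20.43225 → €20.43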